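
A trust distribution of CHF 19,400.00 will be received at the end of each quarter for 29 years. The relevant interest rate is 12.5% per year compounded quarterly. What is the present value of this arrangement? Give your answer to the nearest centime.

This is an ordinary annuity: 116 payments of CHF 19,400.00 at the end of each quarter.
Periodic rate r = 0.125/4 per quarter; n is counted in quarters.
PV = PMT × [(1 − (1+r)^−n)/r] = 19,400 × [1 − (1+r)^−116] / r = CHF 603,312.32

CHF 603,312.32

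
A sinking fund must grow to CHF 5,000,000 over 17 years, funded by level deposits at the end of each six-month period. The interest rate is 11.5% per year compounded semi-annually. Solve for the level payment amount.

Level ordinary annuity; solve FV = PMT × [((1+r)^n − 1)/r] for PMT.
Periodic rate r = 0.115/2 per half-year; n is counted in half-years.
With n = 34: PMT = 5,000,000 / ([((1+r)^n − 1)/r]) = CHF 50,512.65

CHF 50,512.65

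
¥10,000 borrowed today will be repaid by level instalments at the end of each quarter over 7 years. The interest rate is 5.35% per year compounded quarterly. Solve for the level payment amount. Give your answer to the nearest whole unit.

¥431

Level ordinary annuity; solve PV = PMT × [(1 − (1+r)^−n)/r] for PMT.
Periodic rate r = 0.0535/4 per quarter; n is counted in quarters.
With n = 28: PMT = 10,000 / ([(1 − (1+r)^−n)/r]) = ¥431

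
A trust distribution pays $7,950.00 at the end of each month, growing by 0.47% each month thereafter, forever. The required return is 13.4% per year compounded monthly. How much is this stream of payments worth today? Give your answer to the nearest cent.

Periodic rate r = 0.134/12 per month.
Growing perpetuity (Gordon): PV = PMT₁ / (r − g) = 7,950 / (r − 0.0047) = $1,229,381.44.

$1,229,381.44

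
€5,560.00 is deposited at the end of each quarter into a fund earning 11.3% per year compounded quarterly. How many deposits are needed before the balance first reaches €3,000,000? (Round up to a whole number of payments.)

101 payments

Periodic rate r = 0.113/4 per quarter; n is counted in quarters.
Ordinary annuity FV: 3,000,000 = 5,560 × [((1+r)^n − 1)/r].
(1+r)^n = 1 + 3,000,000 × r / 5,560, so n = ln(1 + 3,000,000·r/5,560) / ln(1+r) = 100.07.
Round up to a whole number of payments: n = 101.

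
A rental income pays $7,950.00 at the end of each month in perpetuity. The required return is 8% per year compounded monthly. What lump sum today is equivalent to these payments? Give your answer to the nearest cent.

$1,192,500.00

Periodic rate r = 0.08/12 per month.
Level perpetuity: PV = PMT / r = 7,950 / (0.08/12) = $1,192,500.00.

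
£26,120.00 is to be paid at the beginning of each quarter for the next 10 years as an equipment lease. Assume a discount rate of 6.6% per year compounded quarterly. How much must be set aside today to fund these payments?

£772,967.38

This is an annuity due: 40 payments of £26,120.00 at the beginning of each quarter.
Periodic rate r = 0.066/4 per quarter; n is counted in quarters.
PV = PMT × [(1 − (1+r)^−n)/r] × (1+r) = 26,120 × [1 − (1+r)^−40] / r × (1+r) = £772,967.38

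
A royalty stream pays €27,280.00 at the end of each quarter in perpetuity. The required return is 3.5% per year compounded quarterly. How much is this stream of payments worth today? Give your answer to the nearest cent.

€3,117,714.29

Periodic rate r = 0.035/4 per quarter.
Level perpetuity: PV = PMT / r = 27,280 / (0.035/4) = €3,117,714.29.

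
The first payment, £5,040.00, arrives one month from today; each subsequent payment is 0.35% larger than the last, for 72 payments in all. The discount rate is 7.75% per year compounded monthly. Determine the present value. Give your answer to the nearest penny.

Periodic rate r = 0.0775/12 per month; n is counted in months.
Growing ordinary annuity: PV = PMT₁ × [1 − ((1+g)/(1+r))^n] / (r − g) = 5,040 × [1 − ((1+0.0035)/(1+r))^72] / (r − 0.0035) = £325,383.56.

£325,383.56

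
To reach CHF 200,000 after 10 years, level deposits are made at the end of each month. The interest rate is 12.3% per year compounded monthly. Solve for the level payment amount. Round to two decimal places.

Level ordinary annuity; solve FV = PMT × [((1+r)^n − 1)/r] for PMT.
Periodic rate r = 0.123/12 per month; n is counted in months.
With n = 120: PMT = 200,000 / ([((1+r)^n − 1)/r]) = CHF 854.21

CHF 854.21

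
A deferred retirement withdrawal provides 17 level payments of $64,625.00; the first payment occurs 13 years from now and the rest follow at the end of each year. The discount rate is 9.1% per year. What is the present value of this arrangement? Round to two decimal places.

Ordinary annuity of 17 payments, first payment at period 13.
Periodic rate r = 0.091 per year.
The ordinary-annuity PV formula values the stream one period before the first payment (period 12); discount that back 12 periods:
PV₀ = 64,625 × [1 − (1+r)^−17] / r × (1+r)^−12 = $192,912.91

$192,912.91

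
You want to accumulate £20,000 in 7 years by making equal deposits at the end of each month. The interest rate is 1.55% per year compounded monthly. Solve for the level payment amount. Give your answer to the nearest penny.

£225.57

Level ordinary annuity; solve FV = PMT × [((1+r)^n − 1)/r] for PMT.
Periodic rate r = 0.0155/12 per month; n is counted in months.
With n = 84: PMT = 20,000 / ([((1+r)^n − 1)/r]) = £225.57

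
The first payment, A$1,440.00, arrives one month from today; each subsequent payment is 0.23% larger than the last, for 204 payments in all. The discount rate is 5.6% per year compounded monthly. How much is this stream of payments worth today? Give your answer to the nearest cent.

A$232,374.58

Periodic rate r = 0.056/12 per month; n is counted in months.
Growing ordinary annuity: PV = PMT₁ × [1 − ((1+g)/(1+r))^n] / (r − g) = 1,440 × [1 − ((1+0.0023)/(1+r))^204] / (r − 0.0023) = A$232,374.58.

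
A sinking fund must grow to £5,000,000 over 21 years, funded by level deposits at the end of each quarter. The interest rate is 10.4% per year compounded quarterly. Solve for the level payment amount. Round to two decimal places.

Level ordinary annuity; solve FV = PMT × [((1+r)^n − 1)/r] for PMT.
Periodic rate r = 0.104/4 per quarter; n is counted in quarters.
With n = 84: PMT = 5,000,000 / ([((1+r)^n − 1)/r]) = £17,021.71

£17,021.71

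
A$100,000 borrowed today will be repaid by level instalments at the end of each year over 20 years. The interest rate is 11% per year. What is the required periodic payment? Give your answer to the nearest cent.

Level ordinary annuity; solve PV = PMT × [(1 − (1+r)^−n)/r] for PMT.
Periodic rate r = 0.11 per year.
With n = 20: PMT = 100,000 / ([(1 − (1+r)^−n)/r]) = A$12,557.56

A$12,557.56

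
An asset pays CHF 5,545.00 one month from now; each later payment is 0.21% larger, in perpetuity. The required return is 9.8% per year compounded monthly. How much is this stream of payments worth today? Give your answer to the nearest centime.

CHF 914,010.99

Periodic rate r = 0.098/12 per month.
Growing perpetuity (Gordon): PV = PMT₁ / (r − g) = 5,545 / (r − 0.0021) = CHF 914,010.99.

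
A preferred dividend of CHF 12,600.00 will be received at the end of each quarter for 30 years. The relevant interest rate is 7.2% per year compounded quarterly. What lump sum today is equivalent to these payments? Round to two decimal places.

CHF 617,706.66

This is an ordinary annuity: 120 payments of CHF 12,600.00 at the end of each quarter.
Periodic rate r = 0.072/4 per quarter; n is counted in quarters.
PV = PMT × [(1 − (1+r)^−n)/r] = 12,600 × [1 − (1+r)^−120] / r = CHF 617,706.66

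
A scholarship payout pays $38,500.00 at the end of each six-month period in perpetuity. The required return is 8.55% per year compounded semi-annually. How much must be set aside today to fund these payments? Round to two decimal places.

$900,584.80

Periodic rate r = 0.0855/2 per half-year.
Level perpetuity: PV = PMT / r = 38,500 / (0.0855/2) = $900,584.80.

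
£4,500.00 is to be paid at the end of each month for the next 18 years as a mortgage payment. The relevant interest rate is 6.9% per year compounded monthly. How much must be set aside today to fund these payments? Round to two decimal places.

£555,781.17

This is an ordinary annuity: 216 payments of £4,500.00 at the end of each month.
Periodic rate r = 0.069/12 per month; n is counted in months.
PV = PMT × [(1 − (1+r)^−n)/r] = 4,500 × [1 − (1+r)^−216] / r = £555,781.17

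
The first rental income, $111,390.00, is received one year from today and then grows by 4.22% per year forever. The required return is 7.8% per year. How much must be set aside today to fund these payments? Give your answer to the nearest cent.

Periodic rate r = 0.078 per year.
Growing perpetuity (Gordon): PV = PMT₁ / (r − g) = 111,390 / (r − 0.0422) = $3,111,452.51.

$3,111,452.51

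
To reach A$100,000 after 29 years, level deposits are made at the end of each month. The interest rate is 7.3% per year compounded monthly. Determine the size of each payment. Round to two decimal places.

A$83.87

Level ordinary annuity; solve FV = PMT × [((1+r)^n − 1)/r] for PMT.
Periodic rate r = 0.073/12 per month; n is counted in months.
With n = 348: PMT = 100,000 / ([((1+r)^n − 1)/r]) = A$83.87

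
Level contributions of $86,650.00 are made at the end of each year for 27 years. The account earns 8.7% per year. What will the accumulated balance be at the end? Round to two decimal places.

$8,476,138.92

This is an ordinary annuity: 27 deposits of $86,650.00 at the end of each year.
Periodic rate r = 0.087 per year.
FV = PMT × [((1+r)^n − 1)/r] = 86,650 × [(1+r)^27 − 1] / r = $8,476,138.92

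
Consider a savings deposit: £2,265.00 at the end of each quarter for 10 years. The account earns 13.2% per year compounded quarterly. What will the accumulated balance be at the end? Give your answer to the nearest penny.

This is an ordinary annuity: 40 deposits of £2,265.00 at the end of each quarter.
Periodic rate r = 0.132/4 per quarter; n is counted in quarters.
FV = PMT × [((1+r)^n − 1)/r] = 2,265 × [(1+r)^40 − 1] / r = £182,880.51

£182,880.51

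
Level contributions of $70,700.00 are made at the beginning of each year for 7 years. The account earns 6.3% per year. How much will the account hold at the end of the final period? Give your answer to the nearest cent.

This is an annuity due: 7 deposits of $70,700.00 at the beginning of each year.
Periodic rate r = 0.063 per year.
FV = PMT × [((1+r)^n − 1)/r] × (1+r) = 70,700 × [(1+r)^7 − 1] / r × (1+r) = $636,630.72

$636,630.72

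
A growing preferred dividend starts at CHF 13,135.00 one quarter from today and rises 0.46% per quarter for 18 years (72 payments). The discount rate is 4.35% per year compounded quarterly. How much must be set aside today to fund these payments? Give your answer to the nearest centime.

Periodic rate r = 0.0435/4 per quarter; n is counted in quarters.
Growing ordinary annuity: PV = PMT₁ × [1 − ((1+g)/(1+r))^n] / (r − g) = 13,135 × [1 − ((1+0.0046)/(1+r))^72] / (r − 0.0046) = CHF 756,299.08.

CHF 756,299.08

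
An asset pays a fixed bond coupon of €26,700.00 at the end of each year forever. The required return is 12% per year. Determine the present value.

Periodic rate r = 0.12 per year.
Level perpetuity: PV = PMT / r = 26,700 / (0.12) = €222,500.00.

€222,500.00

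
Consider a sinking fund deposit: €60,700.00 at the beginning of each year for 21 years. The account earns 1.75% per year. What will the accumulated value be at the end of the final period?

€1,551,244.72

This is an annuity due: 21 deposits of €60,700.00 at the beginning of each year.
Periodic rate r = 0.0175 per year.
FV = PMT × [((1+r)^n − 1)/r] × (1+r) = 60,700 × [(1+r)^21 − 1] / r × (1+r) = €1,551,244.72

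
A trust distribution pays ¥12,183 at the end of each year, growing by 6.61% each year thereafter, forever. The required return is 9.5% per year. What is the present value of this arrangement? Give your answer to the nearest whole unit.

Periodic rate r = 0.095 per year.
Growing perpetuity (Gordon): PV = PMT₁ / (r − g) = 12,183 / (r − 0.0661) = ¥421,557.

¥421,557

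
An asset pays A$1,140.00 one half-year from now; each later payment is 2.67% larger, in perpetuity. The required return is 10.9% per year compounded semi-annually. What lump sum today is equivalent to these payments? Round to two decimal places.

Periodic rate r = 0.109/2 per half-year.
Growing perpetuity (Gordon): PV = PMT₁ / (r − g) = 1,140 / (r − 0.0267) = A$41,007.19.

A$41,007.19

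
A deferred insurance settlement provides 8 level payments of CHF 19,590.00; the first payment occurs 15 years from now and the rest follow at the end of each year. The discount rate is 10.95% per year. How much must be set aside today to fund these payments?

CHF 23,578.01

Ordinary annuity of 8 payments, first payment at period 15.
Periodic rate r = 0.1095 per year.
The ordinary-annuity PV formula values the stream one period before the first payment (period 14); discount that back 14 periods:
PV₀ = 19,590 × [1 − (1+r)^−8] / r × (1+r)^−14 = CHF 23,578.01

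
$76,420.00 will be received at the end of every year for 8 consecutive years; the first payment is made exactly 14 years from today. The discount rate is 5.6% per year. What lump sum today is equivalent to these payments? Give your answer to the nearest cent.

$237,442.09

Ordinary annuity of 8 payments, first payment at period 14.
Periodic rate r = 0.056 per year.
The ordinary-annuity PV formula values the stream one period before the first payment (period 13); discount that back 13 periods:
PV₀ = 76,420 × [1 − (1+r)^−8] / r × (1+r)^−13 = $237,442.09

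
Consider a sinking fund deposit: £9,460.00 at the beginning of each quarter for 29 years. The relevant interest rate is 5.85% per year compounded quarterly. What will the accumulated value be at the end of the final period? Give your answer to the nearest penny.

£2,879,974.39

This is an annuity due: 116 deposits of £9,460.00 at the beginning of each quarter.
Periodic rate r = 0.0585/4 per quarter; n is counted in quarters.
FV = PMT × [((1+r)^n − 1)/r] × (1+r) = 9,460 × [(1+r)^116 − 1] / r × (1+r) = £2,879,974.39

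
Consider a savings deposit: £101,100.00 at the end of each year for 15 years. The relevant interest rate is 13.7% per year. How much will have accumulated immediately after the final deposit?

This is an ordinary annuity: 15 deposits of £101,100.00 at the end of each year.
Periodic rate r = 0.137 per year.
FV = PMT × [((1+r)^n − 1)/r] = 101,100 × [(1+r)^15 − 1] / r = £4,325,389.25

£4,325,389.25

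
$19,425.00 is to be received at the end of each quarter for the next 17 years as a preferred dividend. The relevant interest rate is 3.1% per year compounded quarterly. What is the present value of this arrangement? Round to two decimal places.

This is an ordinary annuity: 68 payments of $19,425.00 at the end of each quarter.
Periodic rate r = 0.031/4 per quarter; n is counted in quarters.
PV = PMT × [(1 − (1+r)^−n)/r] = 19,425 × [1 − (1+r)^−68] / r = $1,023,699.81

$1,023,699.81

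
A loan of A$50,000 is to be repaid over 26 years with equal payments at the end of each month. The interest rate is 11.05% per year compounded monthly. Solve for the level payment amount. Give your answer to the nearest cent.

A$488.39

Level ordinary annuity; solve PV = PMT × [(1 − (1+r)^−n)/r] for PMT.
Periodic rate r = 0.1105/12 per month; n is counted in months.
With n = 312: PMT = 50,000 / ([(1 − (1+r)^−n)/r]) = A$488.39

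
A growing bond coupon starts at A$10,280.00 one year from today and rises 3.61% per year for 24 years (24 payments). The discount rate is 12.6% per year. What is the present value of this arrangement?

A$98,827.11

Periodic rate r = 0.126 per year.
Growing ordinary annuity: PV = PMT₁ × [1 − ((1+g)/(1+r))^n] / (r − g) = 10,280 × [1 − ((1+0.0361)/(1+r))^24] / (r − 0.0361) = A$98,827.11.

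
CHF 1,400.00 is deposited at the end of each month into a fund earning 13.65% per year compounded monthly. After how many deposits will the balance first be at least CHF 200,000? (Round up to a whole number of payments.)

Periodic rate r = 0.1365/12 per month; n is counted in months.
Ordinary annuity FV: 200,000 = 1,400 × [((1+r)^n − 1)/r].
(1+r)^n = 1 + 200,000 × r / 1,400, so n = ln(1 + 200,000·r/1,400) / ln(1+r) = 85.32.
Round up to a whole number of payments: n = 86.

86 payments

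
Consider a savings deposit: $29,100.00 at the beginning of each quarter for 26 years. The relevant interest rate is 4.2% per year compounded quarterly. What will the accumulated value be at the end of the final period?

$5,498,305.18

This is an annuity due: 104 deposits of $29,100.00 at the beginning of each quarter.
Periodic rate r = 0.042/4 per quarter; n is counted in quarters.
FV = PMT × [((1+r)^n − 1)/r] × (1+r) = 29,100 × [(1+r)^104 − 1] / r × (1+r) = $5,498,305.18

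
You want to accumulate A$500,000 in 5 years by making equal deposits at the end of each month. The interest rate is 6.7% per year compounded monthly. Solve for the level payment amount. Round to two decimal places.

Level ordinary annuity; solve FV = PMT × [((1+r)^n − 1)/r] for PMT.
Periodic rate r = 0.067/12 per month; n is counted in months.
With n = 60: PMT = 500,000 / ([((1+r)^n − 1)/r]) = A$7,038.32

A$7,038.32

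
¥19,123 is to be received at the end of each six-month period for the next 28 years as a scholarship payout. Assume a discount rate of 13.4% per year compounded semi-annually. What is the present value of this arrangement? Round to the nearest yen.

This is an ordinary annuity: 56 payments of ¥19,123 at the end of each six-month period.
Periodic rate r = 0.134/2 per half-year; n is counted in half-years.
PV = PMT × [(1 − (1+r)^−n)/r] = 19,123 × [1 − (1+r)^−56] / r = ¥277,862

¥277,862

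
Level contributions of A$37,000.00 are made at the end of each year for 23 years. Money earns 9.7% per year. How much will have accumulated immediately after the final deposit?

A$2,826,173.09

This is an ordinary annuity: 23 deposits of A$37,000.00 at the end of each year.
Periodic rate r = 0.097 per year.
FV = PMT × [((1+r)^n − 1)/r] = 37,000 × [(1+r)^23 − 1] / r = A$2,826,173.09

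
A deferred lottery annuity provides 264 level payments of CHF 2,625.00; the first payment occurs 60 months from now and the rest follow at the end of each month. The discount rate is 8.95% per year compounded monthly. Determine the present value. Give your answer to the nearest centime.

CHF 195,107.61

Ordinary annuity of 264 payments, first payment at period 60.
Periodic rate r = 0.0895/12 per month; n is counted in months.
The ordinary-annuity PV formula values the stream one period before the first payment (period 59); discount that back 59 periods:
PV₀ = 2,625 × [1 − (1+r)^−264] / r × (1+r)^−59 = CHF 195,107.61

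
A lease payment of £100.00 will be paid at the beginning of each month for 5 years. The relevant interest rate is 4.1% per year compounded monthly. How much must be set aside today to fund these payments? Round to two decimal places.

This is an annuity due: 60 payments of £100.00 at the beginning of each month.
Periodic rate r = 0.041/12 per month; n is counted in months.
PV = PMT × [(1 − (1+r)^−n)/r] × (1+r) = 100 × [1 − (1+r)^−60] / r × (1+r) = £5,435.13

£5,435.13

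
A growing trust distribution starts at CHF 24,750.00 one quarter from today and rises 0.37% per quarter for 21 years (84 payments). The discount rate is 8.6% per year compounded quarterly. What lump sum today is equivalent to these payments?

Periodic rate r = 0.086/4 per quarter; n is counted in quarters.
Growing ordinary annuity: PV = PMT₁ × [1 − ((1+g)/(1+r))^n] / (r − g) = 24,750 × [1 − ((1+0.0037)/(1+r))^84] / (r − 0.0037) = CHF 1,072,863.21.

CHF 1,072,863.21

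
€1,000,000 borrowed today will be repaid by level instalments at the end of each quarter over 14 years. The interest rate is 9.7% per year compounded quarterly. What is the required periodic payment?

Level ordinary annuity; solve PV = PMT × [(1 − (1+r)^−n)/r] for PMT.
Periodic rate r = 0.097/4 per quarter; n is counted in quarters.
With n = 56: PMT = 1,000,000 / ([(1 − (1+r)^−n)/r]) = €32,831.31

€32,831.31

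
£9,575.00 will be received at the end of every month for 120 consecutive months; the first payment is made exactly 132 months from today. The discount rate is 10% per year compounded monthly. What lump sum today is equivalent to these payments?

Ordinary annuity of 120 payments, first payment at period 132.
Periodic rate r = 0.1/12 per month; n is counted in months.
The ordinary-annuity PV formula values the stream one period before the first payment (period 131); discount that back 131 periods:
PV₀ = 9,575 × [1 − (1+r)^−120] / r × (1+r)^−131 = £244,303.06

£244,303.06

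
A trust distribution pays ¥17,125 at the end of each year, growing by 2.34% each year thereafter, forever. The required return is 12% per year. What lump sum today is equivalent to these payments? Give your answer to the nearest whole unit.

Periodic rate r = 0.12 per year.
Growing perpetuity (Gordon): PV = PMT₁ / (r − g) = 17,125 / (r − 0.0234) = ¥177,277.

¥177,277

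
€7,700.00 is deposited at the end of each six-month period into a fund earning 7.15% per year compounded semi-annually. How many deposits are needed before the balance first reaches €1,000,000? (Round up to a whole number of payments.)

Periodic rate r = 0.0715/2 per half-year; n is counted in half-years.
Ordinary annuity FV: 1,000,000 = 7,700 × [((1+r)^n − 1)/r].
(1+r)^n = 1 + 1,000,000 × r / 7,700, so n = ln(1 + 1,000,000·r/7,700) / ln(1+r) = 49.26.
Round up to a whole number of payments: n = 50.

50 payments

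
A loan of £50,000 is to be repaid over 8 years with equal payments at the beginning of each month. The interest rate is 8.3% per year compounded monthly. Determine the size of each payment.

Level annuity due; solve PV = PMT × [(1 − (1+r)^−n)/r] × (1+r) for PMT.
Periodic rate r = 0.083/12 per month; n is counted in months.
With n = 96: PMT = 50,000 / ([(1 − (1+r)^−n)/r] × (1+r)) = £709.57

£709.57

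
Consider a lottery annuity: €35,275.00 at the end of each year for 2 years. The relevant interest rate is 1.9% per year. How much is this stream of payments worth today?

€68,589.08

This is an ordinary annuity: 2 payments of €35,275.00 at the end of each year.
Periodic rate r = 0.019 per year.
PV = PMT × [(1 − (1+r)^−n)/r] = 35,275 × [1 − (1+r)^−2] / r = €68,589.08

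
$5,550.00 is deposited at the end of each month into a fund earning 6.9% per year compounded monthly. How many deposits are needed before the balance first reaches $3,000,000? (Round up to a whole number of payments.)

Periodic rate r = 0.069/12 per month; n is counted in months.
Ordinary annuity FV: 3,000,000 = 5,550 × [((1+r)^n − 1)/r].
(1+r)^n = 1 + 3,000,000 × r / 5,550, so n = ln(1 + 3,000,000·r/5,550) / ln(1+r) = 246.44.
Round up to a whole number of payments: n = 247.

247 payments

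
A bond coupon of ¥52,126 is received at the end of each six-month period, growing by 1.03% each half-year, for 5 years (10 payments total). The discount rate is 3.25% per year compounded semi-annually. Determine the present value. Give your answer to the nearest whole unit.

Periodic rate r = 0.0325/2 per half-year; n is counted in half-years.
Growing ordinary annuity: PV = PMT₁ × [1 − ((1+g)/(1+r))^n] / (r − g) = 52,126 × [1 − ((1+0.0103)/(1+r))^10] / (r − 0.0103) = ¥499,620.

¥499,620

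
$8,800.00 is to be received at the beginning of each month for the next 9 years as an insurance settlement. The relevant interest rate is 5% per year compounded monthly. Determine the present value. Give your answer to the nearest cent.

$767,253.37

This is an annuity due: 108 payments of $8,800.00 at the beginning of each month.
Periodic rate r = 0.05/12 per month; n is counted in months.
PV = PMT × [(1 − (1+r)^−n)/r] × (1+r) = 8,800 × [1 − (1+r)^−108] / r × (1+r) = $767,253.37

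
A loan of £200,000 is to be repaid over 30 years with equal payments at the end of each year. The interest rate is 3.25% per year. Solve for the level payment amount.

£10,536.34

Level ordinary annuity; solve PV = PMT × [(1 − (1+r)^−n)/r] for PMT.
Periodic rate r = 0.0325 per year.
With n = 30: PMT = 200,000 / ([(1 − (1+r)^−n)/r]) = £10,536.34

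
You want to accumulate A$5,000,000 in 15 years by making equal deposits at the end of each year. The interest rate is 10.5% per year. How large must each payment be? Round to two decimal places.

A$151,240.01

Level ordinary annuity; solve FV = PMT × [((1+r)^n − 1)/r] for PMT.
Periodic rate r = 0.105 per year.
With n = 15: PMT = 5,000,000 / ([((1+r)^n − 1)/r]) = A$151,240.01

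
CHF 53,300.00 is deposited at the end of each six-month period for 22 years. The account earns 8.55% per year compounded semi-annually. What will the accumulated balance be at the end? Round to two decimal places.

This is an ordinary annuity: 44 deposits of CHF 53,300.00 at the end of each six-month period.
Periodic rate r = 0.0855/2 per half-year; n is counted in half-years.
FV = PMT × [((1+r)^n − 1)/r] = 53,300 × [(1+r)^44 − 1] / r = CHF 6,618,598.46

CHF 6,618,598.46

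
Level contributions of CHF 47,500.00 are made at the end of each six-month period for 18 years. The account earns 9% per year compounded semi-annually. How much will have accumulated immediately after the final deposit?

This is an ordinary annuity: 36 deposits of CHF 47,500.00 at the end of each six-month period.
Periodic rate r = 0.09/2 per half-year; n is counted in half-years.
FV = PMT × [((1+r)^n − 1)/r] = 47,500 × [(1+r)^36 − 1] / r = CHF 4,092,788.38

CHF 4,092,788.38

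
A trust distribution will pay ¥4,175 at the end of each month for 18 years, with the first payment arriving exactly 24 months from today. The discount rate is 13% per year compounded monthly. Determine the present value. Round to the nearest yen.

¥271,449

Ordinary annuity of 216 payments, first payment at period 24.
Periodic rate r = 0.13/12 per month; n is counted in months.
The ordinary-annuity PV formula values the stream one period before the first payment (period 23); discount that back 23 periods:
PV₀ = 4,175 × [1 − (1+r)^−216] / r × (1+r)^−23 = ¥271,449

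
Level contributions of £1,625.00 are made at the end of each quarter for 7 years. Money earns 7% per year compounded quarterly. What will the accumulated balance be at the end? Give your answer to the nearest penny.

£58,074.05

This is an ordinary annuity: 28 deposits of £1,625.00 at the end of each quarter.
Periodic rate r = 0.07/4 per quarter; n is counted in quarters.
FV = PMT × [((1+r)^n − 1)/r] = 1,625 × [(1+r)^28 − 1] / r = £58,074.05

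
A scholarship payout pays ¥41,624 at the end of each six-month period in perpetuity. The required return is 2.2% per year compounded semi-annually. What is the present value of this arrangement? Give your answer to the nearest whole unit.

Periodic rate r = 0.022/2 per half-year.
Level perpetuity: PV = PMT / r = 41,624 / (0.022/2) = ¥3,784,000.

¥3,784,000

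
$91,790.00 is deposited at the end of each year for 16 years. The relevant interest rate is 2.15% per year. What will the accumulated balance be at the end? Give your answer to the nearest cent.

$1,730,968.40

This is an ordinary annuity: 16 deposits of $91,790.00 at the end of each year.
Periodic rate r = 0.0215 per year.
FV = PMT × [((1+r)^n − 1)/r] = 91,790 × [(1+r)^16 − 1] / r = $1,730,968.40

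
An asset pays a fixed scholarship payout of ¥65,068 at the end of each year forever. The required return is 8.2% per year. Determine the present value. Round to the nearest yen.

¥793,512

Periodic rate r = 0.082 per year.
Level perpetuity: PV = PMT / r = 65,068 / (0.082) = ¥793,512.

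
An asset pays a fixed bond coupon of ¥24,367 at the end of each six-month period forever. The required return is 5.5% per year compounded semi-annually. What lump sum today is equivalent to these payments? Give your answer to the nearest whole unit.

¥886,073

Periodic rate r = 0.055/2 per half-year.
Level perpetuity: PV = PMT / r = 24,367 / (0.055/2) = ¥886,073.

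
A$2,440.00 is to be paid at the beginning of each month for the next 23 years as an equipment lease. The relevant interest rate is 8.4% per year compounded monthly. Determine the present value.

This is an annuity due: 276 payments of A$2,440.00 at the beginning of each month.
Periodic rate r = 0.084/12 per month; n is counted in months.
PV = PMT × [(1 − (1+r)^−n)/r] × (1+r) = 2,440 × [1 − (1+r)^−276] / r × (1+r) = A$299,821.16

A$299,821.16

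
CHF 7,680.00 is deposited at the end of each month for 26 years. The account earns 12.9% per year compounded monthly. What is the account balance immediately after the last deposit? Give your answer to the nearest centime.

CHF 19,367,386.95

This is an ordinary annuity: 312 deposits of CHF 7,680.00 at the end of each month.
Periodic rate r = 0.129/12 per month; n is counted in months.
FV = PMT × [((1+r)^n − 1)/r] = 7,680 × [(1+r)^312 − 1] / r = CHF 19,367,386.95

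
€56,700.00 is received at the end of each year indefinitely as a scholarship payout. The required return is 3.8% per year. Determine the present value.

€1,492,105.26

Periodic rate r = 0.038 per year.
Level perpetuity: PV = PMT / r = 56,700 / (0.038) = €1,492,105.26.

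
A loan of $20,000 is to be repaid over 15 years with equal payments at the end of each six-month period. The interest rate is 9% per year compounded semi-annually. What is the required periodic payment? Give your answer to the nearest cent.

Level ordinary annuity; solve PV = PMT × [(1 − (1+r)^−n)/r] for PMT.
Periodic rate r = 0.09/2 per half-year; n is counted in half-years.
With n = 30: PMT = 20,000 / ([(1 − (1+r)^−n)/r]) = $1,227.83

$1,227.83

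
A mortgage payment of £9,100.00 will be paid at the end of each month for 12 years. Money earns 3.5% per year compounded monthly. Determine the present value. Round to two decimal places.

This is an ordinary annuity: 144 payments of £9,100.00 at the end of each month.
Periodic rate r = 0.035/12 per month; n is counted in months.
PV = PMT × [(1 − (1+r)^−n)/r] = 9,100 × [1 − (1+r)^−144] / r = £1,068,760.36

£1,068,760.36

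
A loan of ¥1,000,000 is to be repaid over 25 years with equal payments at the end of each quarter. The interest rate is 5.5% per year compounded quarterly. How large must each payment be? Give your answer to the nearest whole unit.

Level ordinary annuity; solve PV = PMT × [(1 − (1+r)^−n)/r] for PMT.
Periodic rate r = 0.055/4 per quarter; n is counted in quarters.
With n = 100: PMT = 1,000,000 / ([(1 − (1+r)^−n)/r]) = ¥18,462

¥18,462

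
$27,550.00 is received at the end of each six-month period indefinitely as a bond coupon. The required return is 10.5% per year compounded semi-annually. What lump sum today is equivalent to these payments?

$524,761.90

Periodic rate r = 0.105/2 per half-year.
Level perpetuity: PV = PMT / r = 27,550 / (0.105/2) = $524,761.90.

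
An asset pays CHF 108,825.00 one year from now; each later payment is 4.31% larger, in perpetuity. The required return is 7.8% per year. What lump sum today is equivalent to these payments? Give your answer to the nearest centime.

CHF 3,118,194.84

Periodic rate r = 0.078 per year.
Growing perpetuity (Gordon): PV = PMT₁ / (r − g) = 108,825 / (r − 0.0431) = CHF 3,118,194.84.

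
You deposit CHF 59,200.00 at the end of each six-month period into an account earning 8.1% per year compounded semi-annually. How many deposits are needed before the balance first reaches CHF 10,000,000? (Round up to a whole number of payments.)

52 payments

Periodic rate r = 0.081/2 per half-year; n is counted in half-years.
Ordinary annuity FV: 10,000,000 = 59,200 × [((1+r)^n − 1)/r].
(1+r)^n = 1 + 10,000,000 × r / 59,200, so n = ln(1 + 10,000,000·r/59,200) / ln(1+r) = 51.87.
Round up to a whole number of payments: n = 52.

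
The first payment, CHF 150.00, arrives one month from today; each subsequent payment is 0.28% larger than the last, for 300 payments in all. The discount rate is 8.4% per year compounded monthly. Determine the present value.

CHF 25,521.37

Periodic rate r = 0.084/12 per month; n is counted in months.
Growing ordinary annuity: PV = PMT₁ × [1 − ((1+g)/(1+r))^n] / (r − g) = 150 × [1 − ((1+0.0028)/(1+r))^300] / (r − 0.0028) = CHF 25,521.37.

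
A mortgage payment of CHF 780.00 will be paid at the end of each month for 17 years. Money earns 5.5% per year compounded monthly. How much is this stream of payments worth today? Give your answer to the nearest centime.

This is an ordinary annuity: 204 payments of CHF 780.00 at the end of each month.
Periodic rate r = 0.055/12 per month; n is counted in months.
PV = PMT × [(1 − (1+r)^−n)/r] = 780 × [1 − (1+r)^−204] / r = CHF 103,227.97

CHF 103,227.97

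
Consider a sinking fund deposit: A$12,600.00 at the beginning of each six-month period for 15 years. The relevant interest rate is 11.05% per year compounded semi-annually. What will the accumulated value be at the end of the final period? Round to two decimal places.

This is an annuity due: 30 deposits of A$12,600.00 at the beginning of each six-month period.
Periodic rate r = 0.1105/2 per half-year; n is counted in half-years.
FV = PMT × [((1+r)^n − 1)/r] × (1+r) = 12,600 × [(1+r)^30 − 1] / r × (1+r) = A$967,310.97

A$967,310.97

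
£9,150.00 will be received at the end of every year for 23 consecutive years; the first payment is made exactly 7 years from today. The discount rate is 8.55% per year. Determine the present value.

Ordinary annuity of 23 payments, first payment at period 7.
Periodic rate r = 0.0855 per year.
The ordinary-annuity PV formula values the stream one period before the first payment (period 6); discount that back 6 periods:
PV₀ = 9,150 × [1 − (1+r)^−23] / r × (1+r)^−6 = £55,502.14

£55,502.14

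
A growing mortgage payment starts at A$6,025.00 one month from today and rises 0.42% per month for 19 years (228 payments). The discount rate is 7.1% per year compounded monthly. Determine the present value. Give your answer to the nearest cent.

A$1,132,081.99

Periodic rate r = 0.071/12 per month; n is counted in months.
Growing ordinary annuity: PV = PMT₁ × [1 − ((1+g)/(1+r))^n] / (r − g) = 6,025 × [1 − ((1+0.0042)/(1+r))^228] / (r − 0.0042) = A$1,132,081.99.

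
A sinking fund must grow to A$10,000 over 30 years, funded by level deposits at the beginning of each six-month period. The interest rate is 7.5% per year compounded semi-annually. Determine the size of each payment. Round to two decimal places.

A$44.59

Level annuity due; solve FV = PMT × [((1+r)^n − 1)/r] × (1+r) for PMT.
Periodic rate r = 0.075/2 per half-year; n is counted in half-years.
With n = 60: PMT = 10,000 / ([((1+r)^n − 1)/r] × (1+r)) = A$44.59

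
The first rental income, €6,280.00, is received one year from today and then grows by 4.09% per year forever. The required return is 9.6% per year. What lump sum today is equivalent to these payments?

€113,974.59

Periodic rate r = 0.096 per year.
Growing perpetuity (Gordon): PV = PMT₁ / (r − g) = 6,280 / (r − 0.0409) = €113,974.59.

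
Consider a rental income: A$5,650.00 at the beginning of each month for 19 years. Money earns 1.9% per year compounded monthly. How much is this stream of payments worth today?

This is an annuity due: 228 payments of A$5,650.00 at the beginning of each month.
Periodic rate r = 0.019/12 per month; n is counted in months.
PV = PMT × [(1 − (1+r)^−n)/r] × (1+r) = 5,650 × [1 − (1+r)^−228] / r × (1+r) = A$1,082,307.32

A$1,082,307.32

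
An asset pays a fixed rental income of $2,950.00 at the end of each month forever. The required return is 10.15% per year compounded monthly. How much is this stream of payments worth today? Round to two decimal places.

Periodic rate r = 0.1015/12 per month.
Level perpetuity: PV = PMT / r = 2,950 / (0.1015/12) = $348,768.47.

$348,768.47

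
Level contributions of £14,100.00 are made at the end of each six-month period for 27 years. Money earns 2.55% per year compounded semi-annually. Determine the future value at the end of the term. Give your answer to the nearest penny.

This is an ordinary annuity: 54 deposits of £14,100.00 at the end of each six-month period.
Periodic rate r = 0.0255/2 per half-year; n is counted in half-years.
FV = PMT × [((1+r)^n − 1)/r] = 14,100 × [(1+r)^54 − 1] / r = £1,086,067.07

£1,086,067.07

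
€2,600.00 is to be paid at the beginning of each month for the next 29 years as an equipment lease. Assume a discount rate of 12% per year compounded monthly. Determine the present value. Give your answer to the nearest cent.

€254,368.92

This is an annuity due: 348 payments of €2,600.00 at the beginning of each month.
Periodic rate r = 0.12/12 per month; n is counted in months.
PV = PMT × [(1 − (1+r)^−n)/r] × (1+r) = 2,600 × [1 − (1+r)^−348] / r × (1+r) = €254,368.92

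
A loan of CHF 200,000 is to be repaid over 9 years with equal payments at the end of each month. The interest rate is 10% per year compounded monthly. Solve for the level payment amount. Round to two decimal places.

Level ordinary annuity; solve PV = PMT × [(1 − (1+r)^−n)/r] for PMT.
Periodic rate r = 0.1/12 per month; n is counted in months.
With n = 108: PMT = 200,000 / ([(1 − (1+r)^−n)/r]) = CHF 2,815.74

CHF 2,815.74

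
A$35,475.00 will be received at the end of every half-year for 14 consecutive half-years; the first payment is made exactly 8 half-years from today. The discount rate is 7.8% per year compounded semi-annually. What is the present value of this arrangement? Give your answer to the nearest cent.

A$288,587.57

Ordinary annuity of 14 payments, first payment at period 8.
Periodic rate r = 0.078/2 per half-year; n is counted in half-years.
The ordinary-annuity PV formula values the stream one period before the first payment (period 7); discount that back 7 periods:
PV₀ = 35,475 × [1 − (1+r)^−14] / r × (1+r)^−7 = A$288,587.57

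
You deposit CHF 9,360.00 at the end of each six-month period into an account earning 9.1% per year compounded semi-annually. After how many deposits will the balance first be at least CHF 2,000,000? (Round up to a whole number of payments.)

54 payments

Periodic rate r = 0.091/2 per half-year; n is counted in half-years.
Ordinary annuity FV: 2,000,000 = 9,360 × [((1+r)^n − 1)/r].
(1+r)^n = 1 + 2,000,000 × r / 9,360, so n = ln(1 + 2,000,000·r/9,360) / ln(1+r) = 53.32.
Round up to a whole number of payments: n = 54.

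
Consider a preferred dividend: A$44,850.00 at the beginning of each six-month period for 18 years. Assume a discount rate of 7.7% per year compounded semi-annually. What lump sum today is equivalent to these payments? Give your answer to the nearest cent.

A$899,276.07

This is an annuity due: 36 payments of A$44,850.00 at the beginning of each six-month period.
Periodic rate r = 0.077/2 per half-year; n is counted in half-years.
PV = PMT × [(1 − (1+r)^−n)/r] × (1+r) = 44,850 × [1 − (1+r)^−36] / r × (1+r) = A$899,276.07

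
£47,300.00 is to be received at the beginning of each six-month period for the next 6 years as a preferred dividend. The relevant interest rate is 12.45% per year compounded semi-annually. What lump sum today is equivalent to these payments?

£416,093.54

This is an annuity due: 12 payments of £47,300.00 at the beginning of each six-month period.
Periodic rate r = 0.1245/2 per half-year; n is counted in half-years.
PV = PMT × [(1 − (1+r)^−n)/r] × (1+r) = 47,300 × [1 − (1+r)^−12] / r × (1+r) = £416,093.54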